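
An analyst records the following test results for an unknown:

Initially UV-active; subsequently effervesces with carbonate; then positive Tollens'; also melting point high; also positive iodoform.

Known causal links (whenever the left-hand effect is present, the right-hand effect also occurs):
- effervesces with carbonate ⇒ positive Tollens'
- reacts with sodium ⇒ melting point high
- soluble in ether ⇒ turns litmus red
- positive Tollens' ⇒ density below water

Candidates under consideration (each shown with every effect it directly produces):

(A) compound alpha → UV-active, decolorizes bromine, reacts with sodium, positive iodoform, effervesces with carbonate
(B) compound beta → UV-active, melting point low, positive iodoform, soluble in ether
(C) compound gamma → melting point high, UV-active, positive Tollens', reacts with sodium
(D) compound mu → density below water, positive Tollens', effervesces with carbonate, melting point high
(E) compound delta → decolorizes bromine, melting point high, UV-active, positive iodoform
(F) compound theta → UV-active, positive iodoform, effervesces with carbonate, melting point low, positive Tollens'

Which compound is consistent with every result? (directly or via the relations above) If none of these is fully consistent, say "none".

A

Per-candidate check:
(A) compound alpha — accounts for every observation (positive Tollens' by effervesces with carbonate → positive Tollens')
(B) compound beta — fails on effervesces with carbonate, positive Tollens', melting point high (predicts melting point low, not melting point high)
(C) compound gamma — does not account for effervesces with carbonate, positive iodoform
(D) compound mu — does not account for UV-active, positive iodoform
(E) compound delta — does not account for effervesces with carbonate, positive Tollens'
(F) compound theta — fails on melting point high (predicts melting point low, not melting point high)
(A) alone accounts for all the evidence.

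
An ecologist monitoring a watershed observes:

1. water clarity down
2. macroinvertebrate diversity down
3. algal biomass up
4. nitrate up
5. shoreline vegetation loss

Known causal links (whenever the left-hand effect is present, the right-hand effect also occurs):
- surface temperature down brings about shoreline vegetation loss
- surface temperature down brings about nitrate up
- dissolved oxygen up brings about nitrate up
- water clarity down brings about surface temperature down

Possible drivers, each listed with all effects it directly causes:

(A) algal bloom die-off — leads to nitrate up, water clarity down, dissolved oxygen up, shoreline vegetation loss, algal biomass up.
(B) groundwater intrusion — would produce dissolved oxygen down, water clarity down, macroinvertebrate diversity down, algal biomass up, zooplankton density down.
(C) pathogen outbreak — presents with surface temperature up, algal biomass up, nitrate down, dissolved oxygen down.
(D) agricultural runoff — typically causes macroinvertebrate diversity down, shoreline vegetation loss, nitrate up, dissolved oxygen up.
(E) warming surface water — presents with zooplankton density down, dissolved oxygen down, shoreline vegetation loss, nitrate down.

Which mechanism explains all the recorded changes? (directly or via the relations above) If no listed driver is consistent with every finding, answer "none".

B

Checking each candidate against the observations:
(A) algal bloom die-off — does not account for macroinvertebrate diversity down
(B) groundwater intrusion — accounts for every observation (nitrate up by water clarity down → surface temperature down → nitrate up)
(C) pathogen outbreak — fails on water clarity down, macroinvertebrate diversity down, nitrate up, shoreline vegetation loss (predicts nitrate down, not nitrate up)
(D) agricultural runoff — does not account for water clarity down, algal biomass up
(E) warming surface water — fails on water clarity down, macroinvertebrate diversity down, algal biomass up, nitrate up (predicts nitrate down, not nitrate up)
(B) is the only candidate with no mismatches.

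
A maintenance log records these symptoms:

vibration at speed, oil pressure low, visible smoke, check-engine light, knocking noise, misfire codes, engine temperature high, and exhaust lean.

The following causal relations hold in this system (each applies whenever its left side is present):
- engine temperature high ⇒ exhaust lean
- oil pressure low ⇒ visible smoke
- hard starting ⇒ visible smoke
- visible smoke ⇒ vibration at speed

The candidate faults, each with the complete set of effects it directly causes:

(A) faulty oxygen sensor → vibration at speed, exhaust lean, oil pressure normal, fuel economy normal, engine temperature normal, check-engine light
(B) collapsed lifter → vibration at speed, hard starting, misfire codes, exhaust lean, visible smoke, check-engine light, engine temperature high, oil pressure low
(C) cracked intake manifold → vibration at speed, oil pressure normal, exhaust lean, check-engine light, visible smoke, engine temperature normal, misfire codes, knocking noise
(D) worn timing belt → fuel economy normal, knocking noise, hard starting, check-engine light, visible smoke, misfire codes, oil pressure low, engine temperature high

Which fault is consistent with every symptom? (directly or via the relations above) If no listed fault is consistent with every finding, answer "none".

D

Checking each candidate against the observations:
(A) faulty oxygen sensor — fails on oil pressure low, visible smoke, knocking noise, misfire codes, engine temperature high (predicts oil pressure normal, not oil pressure low; predicts engine temperature normal, not engine temperature high)
(B) collapsed lifter — vibration at speed +; oil pressure low +; visible smoke +; check-engine light +; knocking noise -; misfire codes +; engine temperature high +; exhaust lean +
(C) cracked intake manifold — vibration at speed +; oil pressure low -; visible smoke +; check-engine light +; knocking noise +; misfire codes +; engine temperature high -; exhaust lean +
(D) worn timing belt — vibration at speed + (by visible smoke → vibration at speed); oil pressure low +; visible smoke +; check-engine light +; knocking noise +; misfire codes +; engine temperature high +; exhaust lean + (by engine temperature high → exhaust lean)
(D) alone accounts for all the evidence.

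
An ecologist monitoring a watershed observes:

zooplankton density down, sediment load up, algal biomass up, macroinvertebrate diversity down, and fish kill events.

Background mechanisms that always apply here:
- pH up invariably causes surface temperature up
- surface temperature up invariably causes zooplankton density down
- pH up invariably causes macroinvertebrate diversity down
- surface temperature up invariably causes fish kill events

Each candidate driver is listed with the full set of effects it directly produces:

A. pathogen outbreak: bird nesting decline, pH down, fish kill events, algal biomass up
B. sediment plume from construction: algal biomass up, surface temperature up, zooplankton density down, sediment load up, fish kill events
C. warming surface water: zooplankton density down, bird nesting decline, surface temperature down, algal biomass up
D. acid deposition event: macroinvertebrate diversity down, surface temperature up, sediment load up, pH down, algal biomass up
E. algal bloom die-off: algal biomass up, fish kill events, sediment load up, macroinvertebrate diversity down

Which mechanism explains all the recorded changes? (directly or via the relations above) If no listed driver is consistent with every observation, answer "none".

Per-candidate check:
(A) pathogen outbreak — does not account for zooplankton density down, sediment load up, macroinvertebrate diversity down
(B) sediment plume from construction — does not account for macroinvertebrate diversity down
(C) warming surface water — does not account for sediment load up, macroinvertebrate diversity down, fish kill events
(D) acid deposition event — accounts for every observation (zooplankton density down by surface temperature up → zooplankton density down)
(E) algal bloom die-off — zooplankton density down miss; sediment load up match; algal biomass up match; macroinvertebrate diversity down match; fish kill events match
(D) alone accounts for all the evidence.

D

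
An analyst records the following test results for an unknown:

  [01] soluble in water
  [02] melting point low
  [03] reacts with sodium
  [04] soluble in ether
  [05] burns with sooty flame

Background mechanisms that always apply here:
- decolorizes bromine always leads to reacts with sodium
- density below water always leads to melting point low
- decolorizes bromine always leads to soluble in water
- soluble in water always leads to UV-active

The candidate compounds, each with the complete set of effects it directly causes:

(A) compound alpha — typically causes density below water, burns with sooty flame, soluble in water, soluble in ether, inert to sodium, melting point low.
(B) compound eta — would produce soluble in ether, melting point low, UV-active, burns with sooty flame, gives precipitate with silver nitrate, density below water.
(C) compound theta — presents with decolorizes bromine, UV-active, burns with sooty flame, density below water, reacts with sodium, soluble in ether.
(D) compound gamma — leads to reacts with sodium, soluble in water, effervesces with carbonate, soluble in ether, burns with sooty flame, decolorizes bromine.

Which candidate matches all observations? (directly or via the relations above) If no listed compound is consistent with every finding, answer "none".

Checking each candidate against the observations:
(A) compound alpha — soluble in water ✓; melting point low ✓; reacts with sodium ✗; soluble in ether ✓; burns with sooty flame ✓
(B) compound eta — does not account for soluble in water, reacts with sodium
(C) compound theta — soluble in water ✓ (by decolorizes bromine → soluble in water); melting point low ✓ (by density below water → melting point low); reacts with sodium ✓; soluble in ether ✓; burns with sooty flame ✓
(D) compound gamma — soluble in water ✓; melting point low ✗; reacts with sodium ✓; soluble in ether ✓; burns with sooty flame ✓
(C) alone accounts for all the evidence.

C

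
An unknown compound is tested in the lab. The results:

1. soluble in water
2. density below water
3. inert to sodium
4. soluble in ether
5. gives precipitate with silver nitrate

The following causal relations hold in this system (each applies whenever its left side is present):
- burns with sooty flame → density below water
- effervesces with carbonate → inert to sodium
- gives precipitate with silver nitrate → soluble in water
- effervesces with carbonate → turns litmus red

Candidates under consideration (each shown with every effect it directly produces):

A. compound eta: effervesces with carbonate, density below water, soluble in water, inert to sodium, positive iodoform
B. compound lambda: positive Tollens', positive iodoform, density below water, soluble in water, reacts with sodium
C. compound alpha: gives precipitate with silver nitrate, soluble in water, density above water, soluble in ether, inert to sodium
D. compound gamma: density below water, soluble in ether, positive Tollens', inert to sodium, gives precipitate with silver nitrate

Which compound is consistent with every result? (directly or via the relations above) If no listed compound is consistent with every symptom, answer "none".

D

Checking each candidate against the observations:
(A) compound eta — soluble in water yes; density below water yes; inert to sodium yes; soluble in ether NO; gives precipitate with silver nitrate NO
(B) compound lambda — fails on inert to sodium, soluble in ether, gives precipitate with silver nitrate (predicts reacts with sodium, not inert to sodium)
(C) compound alpha — fails on density below water (predicts density above water, not density below water)
(D) compound gamma — soluble in water yes (by gives precipitate with silver nitrate → soluble in water); density below water yes; inert to sodium yes; soluble in ether yes; gives precipitate with silver nitrate yes
(D) alone accounts for all the evidence.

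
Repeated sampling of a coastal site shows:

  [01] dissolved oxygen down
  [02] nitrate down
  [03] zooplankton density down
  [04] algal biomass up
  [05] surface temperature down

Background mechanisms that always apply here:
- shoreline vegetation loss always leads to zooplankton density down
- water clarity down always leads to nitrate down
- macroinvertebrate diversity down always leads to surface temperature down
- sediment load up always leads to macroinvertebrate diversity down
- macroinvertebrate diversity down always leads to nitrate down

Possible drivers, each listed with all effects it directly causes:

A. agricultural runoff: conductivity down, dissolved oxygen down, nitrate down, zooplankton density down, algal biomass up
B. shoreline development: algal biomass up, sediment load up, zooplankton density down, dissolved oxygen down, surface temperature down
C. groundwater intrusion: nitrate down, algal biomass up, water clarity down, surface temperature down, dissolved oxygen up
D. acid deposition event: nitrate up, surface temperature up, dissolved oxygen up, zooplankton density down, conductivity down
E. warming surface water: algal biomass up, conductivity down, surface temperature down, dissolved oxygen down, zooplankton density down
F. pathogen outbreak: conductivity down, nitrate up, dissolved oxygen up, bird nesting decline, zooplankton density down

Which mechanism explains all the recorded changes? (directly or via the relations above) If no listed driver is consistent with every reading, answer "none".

Checking each candidate against the observations:
(A) agricultural runoff — dissolved oxygen down +; nitrate down +; zooplankton density down +; algal biomass up +; surface temperature down -
(B) shoreline development — accounts for every observation (nitrate down by sediment load up → macroinvertebrate diversity down → nitrate down)
(C) groundwater intrusion — fails on dissolved oxygen down, zooplankton density down (predicts dissolved oxygen up, not dissolved oxygen down)
(D) acid deposition event — dissolved oxygen down -; nitrate down -; zooplankton density down +; algal biomass up -; surface temperature down -
(E) warming surface water — does not account for nitrate down
(F) pathogen outbreak — dissolved oxygen down -; nitrate down -; zooplankton density down +; algal biomass up -; surface temperature down -
(B) alone accounts for all the evidence.

B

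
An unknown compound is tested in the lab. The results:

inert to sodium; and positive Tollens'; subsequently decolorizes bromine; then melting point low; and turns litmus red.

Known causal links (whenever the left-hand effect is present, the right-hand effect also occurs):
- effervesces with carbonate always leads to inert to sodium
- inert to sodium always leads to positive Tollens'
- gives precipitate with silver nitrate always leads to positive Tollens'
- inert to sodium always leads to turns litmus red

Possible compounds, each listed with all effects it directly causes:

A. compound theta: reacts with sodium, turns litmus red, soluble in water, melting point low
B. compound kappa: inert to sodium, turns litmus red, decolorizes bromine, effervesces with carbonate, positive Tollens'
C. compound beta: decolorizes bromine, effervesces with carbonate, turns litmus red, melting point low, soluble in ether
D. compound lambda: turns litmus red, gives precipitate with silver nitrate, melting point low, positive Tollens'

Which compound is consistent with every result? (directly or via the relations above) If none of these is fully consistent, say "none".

C

Checking each candidate against the observations:
(A) compound theta — inert to sodium -; positive Tollens' -; decolorizes bromine -; melting point low +; turns litmus red +
(B) compound kappa — inert to sodium +; positive Tollens' +; decolorizes bromine +; melting point low -; turns litmus red +
(C) compound beta — inert to sodium + (through effervesces with carbonate → inert to sodium); positive Tollens' + (through effervesces with carbonate → inert to sodium → positive Tollens'); decolorizes bromine +; melting point low +; turns litmus red +
(D) compound lambda — inert to sodium -; positive Tollens' +; decolorizes bromine -; melting point low +; turns litmus red +
Only (C) is consistent with every observation.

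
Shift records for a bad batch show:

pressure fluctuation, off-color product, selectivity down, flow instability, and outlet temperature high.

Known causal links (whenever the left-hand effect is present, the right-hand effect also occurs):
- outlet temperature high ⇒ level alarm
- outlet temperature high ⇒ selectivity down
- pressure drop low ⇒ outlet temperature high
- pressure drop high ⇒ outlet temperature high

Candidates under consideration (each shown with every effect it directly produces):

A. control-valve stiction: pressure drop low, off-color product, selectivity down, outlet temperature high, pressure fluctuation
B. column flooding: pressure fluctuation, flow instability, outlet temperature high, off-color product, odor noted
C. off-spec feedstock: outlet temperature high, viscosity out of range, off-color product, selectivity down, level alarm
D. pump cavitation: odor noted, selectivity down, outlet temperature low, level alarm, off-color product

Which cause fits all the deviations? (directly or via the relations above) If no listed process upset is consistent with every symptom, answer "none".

B

Testing each hypothesis:
(A) control-valve stiction — pressure fluctuation ✓; off-color product ✓; selectivity down ✓; flow instability ✗; outlet temperature high ✓
(B) column flooding — accounts for every observation (selectivity down via outlet temperature high → selectivity down)
(C) off-spec feedstock — does not account for pressure fluctuation, flow instability
(D) pump cavitation — pressure fluctuation ✗; off-color product ✓; selectivity down ✓; flow instability ✗; outlet temperature high ✗
(B) is the only candidate with no mismatches.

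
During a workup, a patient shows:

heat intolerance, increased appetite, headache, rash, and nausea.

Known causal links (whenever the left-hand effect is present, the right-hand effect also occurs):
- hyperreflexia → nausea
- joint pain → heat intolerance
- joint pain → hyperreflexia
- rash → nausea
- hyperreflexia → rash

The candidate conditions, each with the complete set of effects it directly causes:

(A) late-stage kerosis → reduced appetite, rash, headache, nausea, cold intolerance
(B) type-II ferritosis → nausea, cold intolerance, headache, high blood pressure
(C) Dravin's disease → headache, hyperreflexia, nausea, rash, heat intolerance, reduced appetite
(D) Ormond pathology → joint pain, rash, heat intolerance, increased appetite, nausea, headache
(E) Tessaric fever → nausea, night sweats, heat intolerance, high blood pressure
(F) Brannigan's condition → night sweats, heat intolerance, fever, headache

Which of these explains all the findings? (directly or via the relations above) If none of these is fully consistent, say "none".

D

For each candidate, compare predicted effects to what was observed:
(A) late-stage kerosis — fails on heat intolerance, increased appetite (predicts cold intolerance, not heat intolerance; predicts reduced appetite, not increased appetite)
(B) type-II ferritosis — heat intolerance ✗; increased appetite ✗; headache ✓; rash ✗; nausea ✓
(C) Dravin's disease — heat intolerance ✓; increased appetite ✗; headache ✓; rash ✓; nausea ✓
(D) Ormond pathology — heat intolerance ✓; increased appetite ✓; headache ✓; rash ✓; nausea ✓
(E) Tessaric fever — does not account for increased appetite, headache, rash
(F) Brannigan's condition — does not account for increased appetite, rash, nausea
(D) is the only candidate with no mismatches.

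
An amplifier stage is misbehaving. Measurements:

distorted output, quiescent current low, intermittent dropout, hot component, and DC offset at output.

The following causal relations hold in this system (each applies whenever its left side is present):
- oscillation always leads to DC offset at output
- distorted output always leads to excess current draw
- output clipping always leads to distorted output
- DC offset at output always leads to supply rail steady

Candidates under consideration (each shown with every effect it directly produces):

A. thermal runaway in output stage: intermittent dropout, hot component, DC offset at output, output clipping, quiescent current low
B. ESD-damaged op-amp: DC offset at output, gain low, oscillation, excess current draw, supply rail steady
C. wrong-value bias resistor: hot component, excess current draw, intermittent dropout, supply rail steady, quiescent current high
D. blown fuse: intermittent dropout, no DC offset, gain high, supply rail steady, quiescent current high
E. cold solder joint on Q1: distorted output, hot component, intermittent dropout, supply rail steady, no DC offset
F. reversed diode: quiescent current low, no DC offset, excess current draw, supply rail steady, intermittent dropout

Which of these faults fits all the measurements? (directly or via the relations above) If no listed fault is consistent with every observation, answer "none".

A

Checking each candidate against the observations:
(A) thermal runaway in output stage — accounts for every observation (distorted output by output clipping → distorted output)
(B) ESD-damaged op-amp — distorted output NO; quiescent current low NO; intermittent dropout NO; hot component NO; DC offset at output yes
(C) wrong-value bias resistor — distorted output NO; quiescent current low NO; intermittent dropout yes; hot component yes; DC offset at output NO
(D) blown fuse — fails on distorted output, quiescent current low, hot component, DC offset at output (predicts quiescent current high, not quiescent current low; predicts no DC offset, not DC offset at output)
(E) cold solder joint on Q1 — distorted output yes; quiescent current low NO; intermittent dropout yes; hot component yes; DC offset at output NO
(F) reversed diode — distorted output NO; quiescent current low yes; intermittent dropout yes; hot component NO; DC offset at output NO
Only (A) is consistent with every observation.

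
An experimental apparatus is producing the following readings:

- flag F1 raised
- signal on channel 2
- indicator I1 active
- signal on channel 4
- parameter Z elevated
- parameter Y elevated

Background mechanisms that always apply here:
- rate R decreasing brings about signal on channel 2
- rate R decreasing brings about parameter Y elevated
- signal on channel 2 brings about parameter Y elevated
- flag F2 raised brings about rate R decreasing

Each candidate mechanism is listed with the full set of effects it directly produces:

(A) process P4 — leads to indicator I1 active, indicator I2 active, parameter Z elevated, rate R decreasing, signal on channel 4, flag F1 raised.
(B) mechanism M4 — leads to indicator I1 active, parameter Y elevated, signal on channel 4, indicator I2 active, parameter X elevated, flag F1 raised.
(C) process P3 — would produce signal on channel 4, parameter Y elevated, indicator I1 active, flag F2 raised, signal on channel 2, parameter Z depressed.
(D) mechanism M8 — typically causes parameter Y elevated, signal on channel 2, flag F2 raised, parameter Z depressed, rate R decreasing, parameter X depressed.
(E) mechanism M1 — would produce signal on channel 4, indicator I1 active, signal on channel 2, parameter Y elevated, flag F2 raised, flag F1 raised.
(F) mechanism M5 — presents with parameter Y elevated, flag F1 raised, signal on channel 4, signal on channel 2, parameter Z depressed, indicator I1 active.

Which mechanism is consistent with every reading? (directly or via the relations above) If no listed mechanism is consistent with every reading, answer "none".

A

Checking each candidate against the observations:
(A) process P4 — accounts for every observation (signal on channel 2 by rate R decreasing → signal on channel 2)
(B) mechanism M4 — does not account for signal on channel 2, parameter Z elevated
(C) process P3 — fails on flag F1 raised, parameter Z elevated (predicts parameter Z depressed, not parameter Z elevated)
(D) mechanism M8 — flag F1 raised miss; signal on channel 2 match; indicator I1 active miss; signal on channel 4 miss; parameter Z elevated miss; parameter Y elevated match
(E) mechanism M1 — flag F1 raised match; signal on channel 2 match; indicator I1 active match; signal on channel 4 match; parameter Z elevated miss; parameter Y elevated match
(F) mechanism M5 — flag F1 raised match; signal on channel 2 match; indicator I1 active match; signal on channel 4 match; parameter Z elevated miss; parameter Y elevated match
Only (A) is consistent with every observation.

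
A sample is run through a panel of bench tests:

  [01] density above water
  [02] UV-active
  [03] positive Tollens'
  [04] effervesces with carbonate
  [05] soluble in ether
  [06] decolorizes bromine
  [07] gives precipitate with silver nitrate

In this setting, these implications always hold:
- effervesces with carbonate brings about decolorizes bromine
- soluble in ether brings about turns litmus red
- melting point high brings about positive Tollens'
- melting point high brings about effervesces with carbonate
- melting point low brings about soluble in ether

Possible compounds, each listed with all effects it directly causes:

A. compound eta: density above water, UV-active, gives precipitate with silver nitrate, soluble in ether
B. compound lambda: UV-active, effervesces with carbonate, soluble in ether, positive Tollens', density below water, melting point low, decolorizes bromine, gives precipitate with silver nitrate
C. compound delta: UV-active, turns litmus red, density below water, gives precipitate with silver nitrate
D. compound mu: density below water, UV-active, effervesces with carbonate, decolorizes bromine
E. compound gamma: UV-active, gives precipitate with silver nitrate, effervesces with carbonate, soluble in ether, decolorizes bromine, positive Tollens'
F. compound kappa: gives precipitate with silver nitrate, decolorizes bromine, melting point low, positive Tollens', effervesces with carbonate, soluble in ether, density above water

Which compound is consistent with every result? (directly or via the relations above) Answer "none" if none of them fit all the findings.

none

For each candidate, compare predicted effects to what was observed:
(A) compound eta — density above water match; UV-active match; positive Tollens' miss; effervesces with carbonate miss; soluble in ether match; decolorizes bromine miss; gives precipitate with silver nitrate match
(B) compound lambda — fails on density above water (predicts density below water, not density above water)
(C) compound delta — density above water miss; UV-active match; positive Tollens' miss; effervesces with carbonate miss; soluble in ether miss; decolorizes bromine miss; gives precipitate with silver nitrate match
(D) compound mu — fails on density above water, positive Tollens', soluble in ether, gives precipitate with silver nitrate (predicts density below water, not density above water)
(E) compound gamma — does not account for density above water
(F) compound kappa — does not account for UV-active
No candidate is consistent with all observations.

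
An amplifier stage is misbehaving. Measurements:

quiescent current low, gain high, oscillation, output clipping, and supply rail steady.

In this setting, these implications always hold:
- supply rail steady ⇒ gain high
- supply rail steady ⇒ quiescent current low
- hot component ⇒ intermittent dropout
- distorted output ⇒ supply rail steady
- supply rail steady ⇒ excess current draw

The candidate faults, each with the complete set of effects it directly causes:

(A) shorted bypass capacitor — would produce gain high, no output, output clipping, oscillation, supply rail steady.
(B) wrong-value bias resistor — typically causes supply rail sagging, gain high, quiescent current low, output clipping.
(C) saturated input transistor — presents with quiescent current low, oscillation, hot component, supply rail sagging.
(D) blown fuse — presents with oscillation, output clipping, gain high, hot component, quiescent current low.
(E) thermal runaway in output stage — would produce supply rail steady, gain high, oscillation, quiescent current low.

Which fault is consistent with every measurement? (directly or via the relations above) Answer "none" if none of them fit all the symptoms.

Checking each candidate against the observations:
(A) shorted bypass capacitor — quiescent current low yes (by supply rail steady → quiescent current low); gain high yes; oscillation yes; output clipping yes; supply rail steady yes
(B) wrong-value bias resistor — fails on oscillation, supply rail steady (predicts supply rail sagging, not supply rail steady)
(C) saturated input transistor — quiescent current low yes; gain high NO; oscillation yes; output clipping NO; supply rail steady NO
(D) blown fuse — does not account for supply rail steady
(E) thermal runaway in output stage — does not account for output clipping
(A) alone accounts for all the evidence.

A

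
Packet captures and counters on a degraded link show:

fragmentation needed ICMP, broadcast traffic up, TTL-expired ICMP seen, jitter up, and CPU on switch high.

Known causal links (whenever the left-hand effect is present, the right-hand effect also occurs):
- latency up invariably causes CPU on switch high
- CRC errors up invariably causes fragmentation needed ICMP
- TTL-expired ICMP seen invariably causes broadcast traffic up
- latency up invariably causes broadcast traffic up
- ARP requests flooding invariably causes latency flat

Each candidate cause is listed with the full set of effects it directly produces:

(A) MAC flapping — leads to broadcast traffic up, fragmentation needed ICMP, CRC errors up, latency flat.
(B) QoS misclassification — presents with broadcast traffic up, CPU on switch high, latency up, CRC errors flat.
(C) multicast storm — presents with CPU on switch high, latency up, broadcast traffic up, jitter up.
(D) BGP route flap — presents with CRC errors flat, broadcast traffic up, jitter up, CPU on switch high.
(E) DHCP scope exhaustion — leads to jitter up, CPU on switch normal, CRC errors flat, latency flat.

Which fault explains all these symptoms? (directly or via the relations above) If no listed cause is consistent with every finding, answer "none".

none

Testing each hypothesis:
(A) MAC flapping — does not account for TTL-expired ICMP seen, jitter up, CPU on switch high
(B) QoS misclassification — fragmentation needed ICMP miss; broadcast traffic up match; TTL-expired ICMP seen miss; jitter up miss; CPU on switch high match
(C) multicast storm — fragmentation needed ICMP miss; broadcast traffic up match; TTL-expired ICMP seen miss; jitter up match; CPU on switch high match
(D) BGP route flap — fragmentation needed ICMP miss; broadcast traffic up match; TTL-expired ICMP seen miss; jitter up match; CPU on switch high match
(E) DHCP scope exhaustion — fragmentation needed ICMP miss; broadcast traffic up miss; TTL-expired ICMP seen miss; jitter up match; CPU on switch high miss
Every candidate fails on at least one observation.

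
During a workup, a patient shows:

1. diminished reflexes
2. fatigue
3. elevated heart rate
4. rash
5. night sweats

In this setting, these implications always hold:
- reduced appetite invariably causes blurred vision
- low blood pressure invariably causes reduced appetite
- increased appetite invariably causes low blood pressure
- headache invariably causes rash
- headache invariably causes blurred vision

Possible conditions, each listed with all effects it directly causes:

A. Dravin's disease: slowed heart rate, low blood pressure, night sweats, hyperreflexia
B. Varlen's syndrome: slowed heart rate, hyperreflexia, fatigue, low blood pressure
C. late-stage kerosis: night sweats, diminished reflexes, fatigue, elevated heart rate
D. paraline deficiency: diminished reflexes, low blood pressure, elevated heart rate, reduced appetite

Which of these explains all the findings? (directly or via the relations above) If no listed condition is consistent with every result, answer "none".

none

For each candidate, compare predicted effects to what was observed:
(A) Dravin's disease — diminished reflexes NO; fatigue NO; elevated heart rate NO; rash NO; night sweats yes
(B) Varlen's syndrome — diminished reflexes NO; fatigue yes; elevated heart rate NO; rash NO; night sweats NO
(C) late-stage kerosis — does not account for rash
(D) paraline deficiency — diminished reflexes yes; fatigue NO; elevated heart rate yes; rash NO; night sweats NO
None of the listed candidates fits everything.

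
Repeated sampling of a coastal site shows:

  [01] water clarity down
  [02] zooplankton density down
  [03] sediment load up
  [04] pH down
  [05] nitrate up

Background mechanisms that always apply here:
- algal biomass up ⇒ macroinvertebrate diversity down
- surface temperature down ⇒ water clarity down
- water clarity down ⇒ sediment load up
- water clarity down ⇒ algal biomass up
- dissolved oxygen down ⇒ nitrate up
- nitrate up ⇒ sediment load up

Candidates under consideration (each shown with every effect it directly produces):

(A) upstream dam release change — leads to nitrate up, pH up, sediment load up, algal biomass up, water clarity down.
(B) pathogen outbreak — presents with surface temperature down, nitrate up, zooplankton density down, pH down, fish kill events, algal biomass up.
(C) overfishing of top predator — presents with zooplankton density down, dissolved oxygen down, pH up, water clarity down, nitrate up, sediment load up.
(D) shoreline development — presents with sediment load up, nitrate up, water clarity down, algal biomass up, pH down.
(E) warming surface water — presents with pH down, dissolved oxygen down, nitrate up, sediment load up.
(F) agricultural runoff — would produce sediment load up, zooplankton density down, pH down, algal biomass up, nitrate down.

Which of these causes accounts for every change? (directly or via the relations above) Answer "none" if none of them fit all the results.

B

Per-candidate check:
(A) upstream dam release change — fails on zooplankton density down, pH down (predicts pH up, not pH down)
(B) pathogen outbreak — accounts for every observation (water clarity down via surface temperature down → water clarity down)
(C) overfishing of top predator — water clarity down yes; zooplankton density down yes; sediment load up yes; pH down NO; nitrate up yes
(D) shoreline development — water clarity down yes; zooplankton density down NO; sediment load up yes; pH down yes; nitrate up yes
(E) warming surface water — water clarity down NO; zooplankton density down NO; sediment load up yes; pH down yes; nitrate up yes
(F) agricultural runoff — water clarity down NO; zooplankton density down yes; sediment load up yes; pH down yes; nitrate up NO
Only (B) is consistent with every observation.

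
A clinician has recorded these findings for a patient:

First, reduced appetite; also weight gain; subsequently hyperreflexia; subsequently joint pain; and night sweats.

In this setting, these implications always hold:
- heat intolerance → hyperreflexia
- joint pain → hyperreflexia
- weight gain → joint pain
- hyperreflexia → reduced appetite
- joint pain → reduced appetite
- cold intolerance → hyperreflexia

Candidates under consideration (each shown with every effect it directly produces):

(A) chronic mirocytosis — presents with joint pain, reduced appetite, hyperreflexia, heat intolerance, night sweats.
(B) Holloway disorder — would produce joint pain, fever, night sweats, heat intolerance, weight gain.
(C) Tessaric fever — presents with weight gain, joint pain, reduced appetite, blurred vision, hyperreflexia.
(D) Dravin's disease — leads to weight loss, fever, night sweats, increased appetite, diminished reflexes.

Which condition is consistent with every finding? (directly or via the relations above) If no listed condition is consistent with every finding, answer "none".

B

Testing each hypothesis:
(A) chronic mirocytosis — reduced appetite yes; weight gain NO; hyperreflexia yes; joint pain yes; night sweats yes
(B) Holloway disorder — reduced appetite yes (by joint pain → reduced appetite); weight gain yes; hyperreflexia yes (by heat intolerance → hyperreflexia); joint pain yes; night sweats yes
(C) Tessaric fever — reduced appetite yes; weight gain yes; hyperreflexia yes; joint pain yes; night sweats NO
(D) Dravin's disease — reduced appetite NO; weight gain NO; hyperreflexia NO; joint pain NO; night sweats yes
(B) alone accounts for all the evidence.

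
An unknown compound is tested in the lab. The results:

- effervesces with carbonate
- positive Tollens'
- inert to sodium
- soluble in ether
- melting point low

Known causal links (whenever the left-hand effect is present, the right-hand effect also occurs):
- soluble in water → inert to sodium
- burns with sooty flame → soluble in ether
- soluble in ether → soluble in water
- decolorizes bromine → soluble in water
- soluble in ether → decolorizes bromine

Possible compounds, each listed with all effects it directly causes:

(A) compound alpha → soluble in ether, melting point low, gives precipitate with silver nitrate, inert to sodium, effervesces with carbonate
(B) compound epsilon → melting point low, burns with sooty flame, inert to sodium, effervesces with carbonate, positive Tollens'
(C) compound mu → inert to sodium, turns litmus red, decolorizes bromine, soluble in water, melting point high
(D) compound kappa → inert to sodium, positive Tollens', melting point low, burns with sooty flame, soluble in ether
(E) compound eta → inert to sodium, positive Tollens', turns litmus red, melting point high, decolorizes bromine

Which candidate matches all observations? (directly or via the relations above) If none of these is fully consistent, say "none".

Per-candidate check:
(A) compound alpha — effervesces with carbonate match; positive Tollens' miss; inert to sodium match; soluble in ether match; melting point low match
(B) compound epsilon — effervesces with carbonate match; positive Tollens' match; inert to sodium match; soluble in ether match (through burns with sooty flame → soluble in ether); melting point low match
(C) compound mu — fails on effervesces with carbonate, positive Tollens', soluble in ether, melting point low (predicts melting point high, not melting point low)
(D) compound kappa — effervesces with carbonate miss; positive Tollens' match; inert to sodium match; soluble in ether match; melting point low match
(E) compound eta — fails on effervesces with carbonate, soluble in ether, melting point low (predicts melting point high, not melting point low)
(B) is the only candidate with no mismatches.

B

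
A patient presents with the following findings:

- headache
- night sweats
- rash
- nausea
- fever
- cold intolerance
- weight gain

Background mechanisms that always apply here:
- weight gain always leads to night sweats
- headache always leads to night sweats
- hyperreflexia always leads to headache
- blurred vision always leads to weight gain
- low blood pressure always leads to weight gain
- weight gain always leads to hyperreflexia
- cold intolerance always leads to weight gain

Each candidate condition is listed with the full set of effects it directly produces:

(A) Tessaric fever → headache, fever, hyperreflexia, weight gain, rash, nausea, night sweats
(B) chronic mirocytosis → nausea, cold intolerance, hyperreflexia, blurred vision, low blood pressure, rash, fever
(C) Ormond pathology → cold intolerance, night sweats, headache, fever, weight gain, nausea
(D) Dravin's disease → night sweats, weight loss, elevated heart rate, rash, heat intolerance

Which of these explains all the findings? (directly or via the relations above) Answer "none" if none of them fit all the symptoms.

B

Per-candidate check:
(A) Tessaric fever — headache yes; night sweats yes; rash yes; nausea yes; fever yes; cold intolerance NO; weight gain yes
(B) chronic mirocytosis — accounts for every observation (headache via hyperreflexia → headache)
(C) Ormond pathology — headache yes; night sweats yes; rash NO; nausea yes; fever yes; cold intolerance yes; weight gain yes
(D) Dravin's disease — headache NO; night sweats yes; rash yes; nausea NO; fever NO; cold intolerance NO; weight gain NO
(B) alone accounts for all the evidence.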